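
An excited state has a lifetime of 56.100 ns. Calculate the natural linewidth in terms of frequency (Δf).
1.418 MHz

Using the energy-time uncertainty principle and E = hf:
ΔEΔt ≥ ℏ/2
hΔf·Δt ≥ ℏ/2

The minimum frequency uncertainty is:
Δf = ℏ/(2hτ) = 1/(4πτ)
Δf = 1/(4π × 5.610e-08 s)
Δf = 1.418e+06 Hz = 1.418 MHz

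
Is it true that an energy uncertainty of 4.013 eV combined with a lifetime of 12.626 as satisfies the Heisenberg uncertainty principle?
No, it violates the uncertainty relation.

Calculate the product ΔEΔt:
ΔE = 4.013 eV = 6.430e-19 J
ΔEΔt = (6.430e-19 J) × (1.263e-17 s)
ΔEΔt = 8.118e-36 J·s

Compare to the minimum allowed value ℏ/2:
ℏ/2 = 5.273e-35 J·s

Since ΔEΔt = 8.118e-36 J·s < 5.273e-35 J·s = ℏ/2,
this violates the uncertainty relation.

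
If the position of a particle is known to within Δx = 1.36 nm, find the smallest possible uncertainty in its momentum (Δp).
3.877 × 10^-26 kg·m/s

Using the Heisenberg uncertainty principle:
ΔxΔp ≥ ℏ/2

The minimum uncertainty in momentum is:
Δp_min = ℏ/(2Δx)
Δp_min = (1.055e-34 J·s) / (2 × 1.360e-09 m)
Δp_min = 3.877e-26 kg·m/s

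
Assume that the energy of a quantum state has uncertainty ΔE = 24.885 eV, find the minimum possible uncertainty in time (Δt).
13.225 as

Using the energy-time uncertainty principle:
ΔEΔt ≥ ℏ/2

The minimum uncertainty in time is:
Δt_min = ℏ/(2ΔE)
Δt_min = (1.055e-34 J·s) / (2 × 3.987e-18 J)
Δt_min = 1.323e-17 s = 13.225 as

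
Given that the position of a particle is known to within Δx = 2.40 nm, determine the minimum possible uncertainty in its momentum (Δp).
2.197 × 10^-26 kg·m/s

Using the Heisenberg uncertainty principle:
ΔxΔp ≥ ℏ/2

The minimum uncertainty in momentum is:
Δp_min = ℏ/(2Δx)
Δp_min = (1.055e-34 J·s) / (2 × 2.400e-09 m)
Δp_min = 2.197e-26 kg·m/s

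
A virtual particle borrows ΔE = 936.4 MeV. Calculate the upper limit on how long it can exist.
3.515 × 10^-25 s

Using the energy-time uncertainty principle:
ΔEΔt ≥ ℏ/2

For a virtual particle borrowing energy ΔE, the maximum lifetime is:
Δt_max = ℏ/(2ΔE)

Converting energy:
ΔE = 936.4 MeV = 1.500e-10 J

Δt_max = (1.055e-34 J·s) / (2 × 1.500e-10 J)
Δt_max = 3.515e-25 s = 3.515 × 10^-25 s

Virtual particles with higher borrowed energy exist for shorter times.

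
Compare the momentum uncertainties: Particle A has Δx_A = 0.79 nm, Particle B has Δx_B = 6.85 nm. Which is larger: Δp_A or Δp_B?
Particle A has the larger minimum momentum uncertainty, by a factor of 8.67.

For each particle, the minimum momentum uncertainty is Δp_min = ℏ/(2Δx):

Particle A: Δp_A = ℏ/(2×7.900e-10 m) = 6.675e-26 kg·m/s
Particle B: Δp_B = ℏ/(2×6.850e-09 m) = 7.698e-27 kg·m/s

Ratio: Δp_A/Δp_B = 8.67

Since Δp_min ∝ 1/Δx, the particle with smaller position uncertainty (A) has larger momentum uncertainty.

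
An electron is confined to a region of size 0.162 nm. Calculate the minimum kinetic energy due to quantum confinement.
362.938 meV

Using the uncertainty principle:

1. Position uncertainty: Δx ≈ 1.620e-10 m
2. Minimum momentum uncertainty: Δp = ℏ/(2Δx) = 3.255e-25 kg·m/s
3. Minimum kinetic energy:
   KE = (Δp)²/(2m) = (3.255e-25)²/(2 × 9.109e-31 kg)
   KE = 5.815e-20 J = 362.938 meV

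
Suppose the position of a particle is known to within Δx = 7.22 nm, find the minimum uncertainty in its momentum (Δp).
7.303 × 10^-27 kg·m/s

Using the Heisenberg uncertainty principle:
ΔxΔp ≥ ℏ/2

The minimum uncertainty in momentum is:
Δp_min = ℏ/(2Δx)
Δp_min = (1.055e-34 J·s) / (2 × 7.220e-09 m)
Δp_min = 7.303e-27 kg·m/s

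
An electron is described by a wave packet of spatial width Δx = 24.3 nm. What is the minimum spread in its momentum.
2.170 × 10^-27 kg·m/s

For a wave packet, the spatial width Δx and momentum spread Δp are related by the uncertainty principle:
ΔxΔp ≥ ℏ/2

The minimum momentum spread is:
Δp_min = ℏ/(2Δx)
Δp_min = (1.055e-34 J·s) / (2 × 2.430e-08 m)
Δp_min = 2.170e-27 kg·m/s

A wave packet cannot have both a well-defined position and well-defined momentum.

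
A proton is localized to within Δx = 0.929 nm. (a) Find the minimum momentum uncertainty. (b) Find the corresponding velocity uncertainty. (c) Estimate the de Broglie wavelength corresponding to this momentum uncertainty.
(a) Δp_min = 5.676 × 10^-26 kg·m/s
(b) Δv_min = 33.934 m/s
(c) λ_dB = 11.674 nm

Step-by-step:

(a) From the uncertainty principle:
Δp_min = ℏ/(2Δx) = (1.055e-34 J·s)/(2 × 9.290e-10 m) = 5.676e-26 kg·m/s

(b) The velocity uncertainty:
Δv = Δp/m = (5.676e-26 kg·m/s)/(1.673e-27 kg) = 3.393e+01 m/s = 33.934 m/s

(c) The de Broglie wavelength for this momentum:
λ = h/p = (6.626e-34 J·s)/(5.676e-26 kg·m/s) = 1.167e-08 m = 11.674 nm

Note: The de Broglie wavelength is comparable to the localization size, as expected from wave-particle duality.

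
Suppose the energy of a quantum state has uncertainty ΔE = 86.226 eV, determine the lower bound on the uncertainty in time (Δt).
3.817 as

Using the energy-time uncertainty principle:
ΔEΔt ≥ ℏ/2

The minimum uncertainty in time is:
Δt_min = ℏ/(2ΔE)
Δt_min = (1.055e-34 J·s) / (2 × 1.381e-17 J)
Δt_min = 3.817e-18 s = 3.817 as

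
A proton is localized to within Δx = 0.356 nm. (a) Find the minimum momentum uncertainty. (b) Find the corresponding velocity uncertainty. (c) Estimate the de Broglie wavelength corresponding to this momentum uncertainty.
(a) Δp_min = 1.481 × 10^-25 kg·m/s
(b) Δv_min = 88.552 m/s
(c) λ_dB = 4.474 nm

Step-by-step:

(a) From the uncertainty principle:
Δp_min = ℏ/(2Δx) = (1.055e-34 J·s)/(2 × 3.560e-10 m) = 1.481e-25 kg·m/s

(b) The velocity uncertainty:
Δv = Δp/m = (1.481e-25 kg·m/s)/(1.673e-27 kg) = 8.855e+01 m/s = 88.552 m/s

(c) The de Broglie wavelength for this momentum:
λ = h/p = (6.626e-34 J·s)/(1.481e-25 kg·m/s) = 4.474e-09 m = 4.474 nm

Note: The de Broglie wavelength is comparable to the localization size, as expected from wave-particle duality.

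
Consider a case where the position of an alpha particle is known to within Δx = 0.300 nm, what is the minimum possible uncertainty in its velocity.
26.452 m/s

Using the Heisenberg uncertainty principle and Δp = mΔv:
ΔxΔp ≥ ℏ/2
Δx(mΔv) ≥ ℏ/2

The minimum uncertainty in velocity is:
Δv_min = ℏ/(2mΔx)
Δv_min = (1.055e-34 J·s) / (2 × 6.645e-27 kg × 3.000e-10 m)
Δv_min = 2.645e+01 m/s = 26.452 m/s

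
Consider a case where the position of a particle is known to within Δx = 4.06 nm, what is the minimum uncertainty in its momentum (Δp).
1.299 × 10^-26 kg·m/s

Using the Heisenberg uncertainty principle:
ΔxΔp ≥ ℏ/2

The minimum uncertainty in momentum is:
Δp_min = ℏ/(2Δx)
Δp_min = (1.055e-34 J·s) / (2 × 4.060e-09 m)
Δp_min = 1.299e-26 kg·m/s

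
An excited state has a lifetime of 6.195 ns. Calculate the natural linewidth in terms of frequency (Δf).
12.845 MHz

Using the energy-time uncertainty principle and E = hf:
ΔEΔt ≥ ℏ/2
hΔf·Δt ≥ ℏ/2

The minimum frequency uncertainty is:
Δf = ℏ/(2hτ) = 1/(4πτ)
Δf = 1/(4π × 6.195e-09 s)
Δf = 1.285e+07 Hz = 12.845 MHz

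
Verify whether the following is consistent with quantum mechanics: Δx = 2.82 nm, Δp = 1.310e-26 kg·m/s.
No, it violates the uncertainty principle (impossible measurement).

Calculate the product ΔxΔp:
ΔxΔp = (2.820e-09 m) × (1.310e-26 kg·m/s)
ΔxΔp = 3.694e-35 J·s

Compare to the minimum allowed value ℏ/2:
ℏ/2 = 5.273e-35 J·s

Since ΔxΔp = 3.694e-35 J·s < 5.273e-35 J·s = ℏ/2,
the measurement violates the uncertainty principle.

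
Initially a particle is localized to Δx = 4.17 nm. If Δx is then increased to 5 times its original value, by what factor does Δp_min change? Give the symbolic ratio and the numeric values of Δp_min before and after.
Original Δp_min = 1.264 × 10^-26 kg·m/s; new Δp'_min = 2.529 × 10^-27 kg·m/s; ratio Δp'_min/Δp_min = 1/5.

From the uncertainty principle ΔxΔp ≥ ℏ/2, the minimum momentum uncertainty is Δp_min = ℏ/(2Δx).

Original (Δx = 4.17 nm = 4.170e-09 m):
Δp_min = (1.055e-34 J·s)/(2 × 4.170e-09 m) = 1.264e-26 kg·m/s

When Δx → 5Δx:
Δp'_min = ℏ/(2 × 5Δx) = (1/5) × ℏ/(2Δx) = (1/5) × Δp_min
Δp'_min = 1/5 × 1.264e-26 kg·m/s = 2.529e-27 kg·m/s

Since Δp_min ∝ 1/Δx, when Δx is increased to 5 times its original value, Δp_min decreases to 1/5 of its original value.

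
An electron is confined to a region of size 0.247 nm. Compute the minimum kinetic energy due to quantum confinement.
156.124 meV

Using the uncertainty principle:

1. Position uncertainty: Δx ≈ 2.470e-10 m
2. Minimum momentum uncertainty: Δp = ℏ/(2Δx) = 2.135e-25 kg·m/s
3. Minimum kinetic energy:
   KE = (Δp)²/(2m) = (2.135e-25)²/(2 × 9.109e-31 kg)
   KE = 2.501e-20 J = 156.124 meV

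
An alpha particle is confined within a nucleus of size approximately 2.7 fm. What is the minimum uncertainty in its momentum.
1.953 × 10^-20 kg·m/s

Using the Heisenberg uncertainty principle:
ΔxΔp ≥ ℏ/2

With Δx ≈ L = 2.700e-15 m (the confinement size):
Δp_min = ℏ/(2Δx)
Δp_min = (1.055e-34 J·s) / (2 × 2.700e-15 m)
Δp_min = 1.953e-20 kg·m/s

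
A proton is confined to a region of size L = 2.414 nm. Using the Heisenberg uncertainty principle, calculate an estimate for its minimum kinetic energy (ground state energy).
890.184 neV

Using the uncertainty principle to estimate ground state energy:

1. The position uncertainty is approximately the confinement size:
   Δx ≈ L = 2.414e-09 m

2. From ΔxΔp ≥ ℏ/2, the minimum momentum uncertainty is:
   Δp ≈ ℏ/(2L) = 2.184e-26 kg·m/s

3. The kinetic energy is approximately:
   KE ≈ (Δp)²/(2m) = (2.184e-26)²/(2 × 1.673e-27 kg)
   KE ≈ 1.426e-25 J = 890.184 neV

This is an order-of-magnitude estimate of the ground state energy.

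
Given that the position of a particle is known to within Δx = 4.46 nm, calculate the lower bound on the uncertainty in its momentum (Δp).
1.182 × 10^-26 kg·m/s

Using the Heisenberg uncertainty principle:
ΔxΔp ≥ ℏ/2

The minimum uncertainty in momentum is:
Δp_min = ℏ/(2Δx)
Δp_min = (1.055e-34 J·s) / (2 × 4.460e-09 m)
Δp_min = 1.182e-26 kg·m/s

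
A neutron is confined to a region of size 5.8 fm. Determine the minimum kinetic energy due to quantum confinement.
153.993 keV

Using the uncertainty principle:

1. Position uncertainty: Δx ≈ 5.800e-15 m
2. Minimum momentum uncertainty: Δp = ℏ/(2Δx) = 9.091e-21 kg·m/s
3. Minimum kinetic energy:
   KE = (Δp)²/(2m) = (9.091e-21)²/(2 × 1.675e-27 kg)
   KE = 2.467e-14 J = 153.993 keV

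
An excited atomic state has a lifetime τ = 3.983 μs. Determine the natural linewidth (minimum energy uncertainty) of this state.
82.628 peV

Using the energy-time uncertainty principle:
ΔEΔt ≥ ℏ/2

The lifetime τ represents the time uncertainty Δt.
The natural linewidth (minimum energy uncertainty) is:

ΔE = ℏ/(2τ)
ΔE = (1.055e-34 J·s) / (2 × 3.983e-06 s)
ΔE = 1.324e-29 J = 82.628 peV

This natural linewidth limits the precision of spectroscopic measurements.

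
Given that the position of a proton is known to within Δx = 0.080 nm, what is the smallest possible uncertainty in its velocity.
394.056 m/s

Using the Heisenberg uncertainty principle and Δp = mΔv:
ΔxΔp ≥ ℏ/2
Δx(mΔv) ≥ ℏ/2

The minimum uncertainty in velocity is:
Δv_min = ℏ/(2mΔx)
Δv_min = (1.055e-34 J·s) / (2 × 1.673e-27 kg × 8.000e-11 m)
Δv_min = 3.941e+02 m/s = 394.056 m/s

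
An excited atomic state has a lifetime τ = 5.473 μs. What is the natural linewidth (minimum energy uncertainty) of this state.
60.133 peV

Using the energy-time uncertainty principle:
ΔEΔt ≥ ℏ/2

The lifetime τ represents the time uncertainty Δt.
The natural linewidth (minimum energy uncertainty) is:

ΔE = ℏ/(2τ)
ΔE = (1.055e-34 J·s) / (2 × 5.473e-06 s)
ΔE = 9.634e-30 J = 60.133 peV

This natural linewidth limits the precision of spectroscopic measurements.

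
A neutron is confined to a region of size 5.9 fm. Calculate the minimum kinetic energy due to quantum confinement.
148.817 keV

Using the uncertainty principle:

1. Position uncertainty: Δx ≈ 5.900e-15 m
2. Minimum momentum uncertainty: Δp = ℏ/(2Δx) = 8.937e-21 kg·m/s
3. Minimum kinetic energy:
   KE = (Δp)²/(2m) = (8.937e-21)²/(2 × 1.675e-27 kg)
   KE = 2.384e-14 J = 148.817 keV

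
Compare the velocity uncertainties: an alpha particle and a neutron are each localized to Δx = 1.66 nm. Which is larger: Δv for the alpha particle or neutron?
The neutron has the larger minimum velocity uncertainty, by a ratio of 4.0.

For both particles, Δp_min = ℏ/(2Δx) = 3.176e-26 kg·m/s (same for both).

The velocity uncertainty is Δv = Δp/m:
- alpha particle: Δv = 3.176e-26 / 6.645e-27 = 4.780e+00 m/s = 4.780 m/s
- neutron: Δv = 3.176e-26 / 1.675e-27 = 1.896e+01 m/s = 18.965 m/s

Ratio: 1.896e+01 / 4.780e+00 = 4.0

The lighter particle has larger velocity uncertainty because Δv ∝ 1/m.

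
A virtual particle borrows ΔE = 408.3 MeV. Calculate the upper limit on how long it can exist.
8.060 × 10^-25 s

Using the energy-time uncertainty principle:
ΔEΔt ≥ ℏ/2

For a virtual particle borrowing energy ΔE, the maximum lifetime is:
Δt_max = ℏ/(2ΔE)

Converting energy:
ΔE = 408.3 MeV = 6.542e-11 J

Δt_max = (1.055e-34 J·s) / (2 × 6.542e-11 J)
Δt_max = 8.060e-25 s = 8.060 × 10^-25 s

Virtual particles with higher borrowed energy exist for shorter times.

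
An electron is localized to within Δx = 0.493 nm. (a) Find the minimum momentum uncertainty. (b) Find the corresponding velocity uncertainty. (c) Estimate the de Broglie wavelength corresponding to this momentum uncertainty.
(a) Δp_min = 1.070 × 10^-25 kg·m/s
(b) Δv_min = 117.411 km/s
(c) λ_dB = 6.195 nm

Step-by-step:

(a) From the uncertainty principle:
Δp_min = ℏ/(2Δx) = (1.055e-34 J·s)/(2 × 4.930e-10 m) = 1.070e-25 kg·m/s

(b) The velocity uncertainty:
Δv = Δp/m = (1.070e-25 kg·m/s)/(9.109e-31 kg) = 1.174e+05 m/s = 117.411 km/s

(c) The de Broglie wavelength for this momentum:
λ = h/p = (6.626e-34 J·s)/(1.070e-25 kg·m/s) = 6.195e-09 m = 6.195 nm

Note: The de Broglie wavelength is comparable to the localization size, as expected from wave-particle duality.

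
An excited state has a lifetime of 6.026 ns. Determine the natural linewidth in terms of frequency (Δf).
13.206 MHz

Using the energy-time uncertainty principle and E = hf:
ΔEΔt ≥ ℏ/2
hΔf·Δt ≥ ℏ/2

The minimum frequency uncertainty is:
Δf = ℏ/(2hτ) = 1/(4πτ)
Δf = 1/(4π × 6.026e-09 s)
Δf = 1.321e+07 Hz = 13.206 MHz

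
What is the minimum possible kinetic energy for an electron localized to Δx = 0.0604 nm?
2.611 eV

Localizing a particle requires giving it sufficient momentum uncertainty:

1. From uncertainty principle: Δp ≥ ℏ/(2Δx)
   Δp_min = (1.055e-34 J·s) / (2 × 6.040e-11 m)
   Δp_min = 8.730e-25 kg·m/s

2. This momentum uncertainty corresponds to kinetic energy:
   KE ≈ (Δp)²/(2m) = (8.730e-25)²/(2 × 9.109e-31 kg)
   KE = 4.183e-19 J = 2.611 eV

Tighter localization requires more energy.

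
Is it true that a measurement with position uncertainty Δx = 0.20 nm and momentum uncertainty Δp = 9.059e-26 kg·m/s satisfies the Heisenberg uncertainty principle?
No, it violates the uncertainty principle (impossible measurement).

Calculate the product ΔxΔp:
ΔxΔp = (2.000e-10 m) × (9.059e-26 kg·m/s)
ΔxΔp = 1.812e-35 J·s

Compare to the minimum allowed value ℏ/2:
ℏ/2 = 5.273e-35 J·s

Since ΔxΔp = 1.812e-35 J·s < 5.273e-35 J·s = ℏ/2,
the measurement violates the uncertainty principle.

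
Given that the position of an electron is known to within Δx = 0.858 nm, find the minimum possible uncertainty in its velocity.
67.464 km/s

Using the Heisenberg uncertainty principle and Δp = mΔv:
ΔxΔp ≥ ℏ/2
Δx(mΔv) ≥ ℏ/2

The minimum uncertainty in velocity is:
Δv_min = ℏ/(2mΔx)
Δv_min = (1.055e-34 J·s) / (2 × 9.109e-31 kg × 8.580e-10 m)
Δv_min = 6.746e+04 m/s = 67.464 km/s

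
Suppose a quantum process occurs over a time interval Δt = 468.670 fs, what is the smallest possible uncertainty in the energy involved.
702.213 μeV

Using the energy-time uncertainty principle:
ΔEΔt ≥ ℏ/2

The minimum uncertainty in energy is:
ΔE_min = ℏ/(2Δt)
ΔE_min = (1.055e-34 J·s) / (2 × 4.687e-13 s)
ΔE_min = 1.125e-22 J = 702.213 μeV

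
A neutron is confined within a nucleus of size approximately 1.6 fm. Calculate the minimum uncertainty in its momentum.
3.296 × 10^-20 kg·m/s

Using the Heisenberg uncertainty principle:
ΔxΔp ≥ ℏ/2

With Δx ≈ L = 1.600e-15 m (the confinement size):
Δp_min = ℏ/(2Δx)
Δp_min = (1.055e-34 J·s) / (2 × 1.600e-15 m)
Δp_min = 3.296e-20 kg·m/s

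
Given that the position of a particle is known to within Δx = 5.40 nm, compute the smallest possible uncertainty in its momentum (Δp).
9.765 × 10^-27 kg·m/s

Using the Heisenberg uncertainty principle:
ΔxΔp ≥ ℏ/2

The minimum uncertainty in momentum is:
Δp_min = ℏ/(2Δx)
Δp_min = (1.055e-34 J·s) / (2 × 5.400e-09 m)
Δp_min = 9.765e-27 kg·m/s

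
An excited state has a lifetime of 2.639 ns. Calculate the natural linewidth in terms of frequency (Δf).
30.154 MHz

Using the energy-time uncertainty principle and E = hf:
ΔEΔt ≥ ℏ/2
hΔf·Δt ≥ ℏ/2

The minimum frequency uncertainty is:
Δf = ℏ/(2hτ) = 1/(4πτ)
Δf = 1/(4π × 2.639e-09 s)
Δf = 3.015e+07 Hz = 30.154 MHz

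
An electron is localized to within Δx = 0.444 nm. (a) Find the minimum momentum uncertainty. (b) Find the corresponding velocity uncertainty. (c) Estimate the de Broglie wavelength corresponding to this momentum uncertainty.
(a) Δp_min = 1.188 × 10^-25 kg·m/s
(b) Δv_min = 130.369 km/s
(c) λ_dB = 5.579 nm

Step-by-step:

(a) From the uncertainty principle:
Δp_min = ℏ/(2Δx) = (1.055e-34 J·s)/(2 × 4.440e-10 m) = 1.188e-25 kg·m/s

(b) The velocity uncertainty:
Δv = Δp/m = (1.188e-25 kg·m/s)/(9.109e-31 kg) = 1.304e+05 m/s = 130.369 km/s

(c) The de Broglie wavelength for this momentum:
λ = h/p = (6.626e-34 J·s)/(1.188e-25 kg·m/s) = 5.579e-09 m = 5.579 nm

Note: The de Broglie wavelength is comparable to the localization size, as expected from wave-particle duality.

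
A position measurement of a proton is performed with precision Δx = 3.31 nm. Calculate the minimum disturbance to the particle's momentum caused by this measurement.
1.593 × 10^-26 kg·m/s

The uncertainty principle implies that measuring position disturbs momentum:
ΔxΔp ≥ ℏ/2

When we measure position with precision Δx, we necessarily introduce a momentum uncertainty:
Δp ≥ ℏ/(2Δx)
Δp_min = (1.055e-34 J·s) / (2 × 3.310e-09 m)
Δp_min = 1.593e-26 kg·m/s

The more precisely we measure position, the greater the momentum disturbance.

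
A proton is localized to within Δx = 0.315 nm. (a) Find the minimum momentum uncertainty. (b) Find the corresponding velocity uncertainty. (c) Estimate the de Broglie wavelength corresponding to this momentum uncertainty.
(a) Δp_min = 1.674 × 10^-25 kg·m/s
(b) Δv_min = 100.078 m/s
(c) λ_dB = 3.958 nm

Step-by-step:

(a) From the uncertainty principle:
Δp_min = ℏ/(2Δx) = (1.055e-34 J·s)/(2 × 3.150e-10 m) = 1.674e-25 kg·m/s

(b) The velocity uncertainty:
Δv = Δp/m = (1.674e-25 kg·m/s)/(1.673e-27 kg) = 1.001e+02 m/s = 100.078 m/s

(c) The de Broglie wavelength for this momentum:
λ = h/p = (6.626e-34 J·s)/(1.674e-25 kg·m/s) = 3.958e-09 m = 3.958 nm

Note: The de Broglie wavelength is comparable to the localization size, as expected from wave-particle duality.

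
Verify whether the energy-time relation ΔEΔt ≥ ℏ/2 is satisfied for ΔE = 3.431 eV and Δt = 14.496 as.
No, it violates the uncertainty relation.

Calculate the product ΔEΔt:
ΔE = 3.431 eV = 5.497e-19 J
ΔEΔt = (5.497e-19 J) × (1.450e-17 s)
ΔEΔt = 7.969e-36 J·s

Compare to the minimum allowed value ℏ/2:
ℏ/2 = 5.273e-35 J·s

Since ΔEΔt = 7.969e-36 J·s < 5.273e-35 J·s = ℏ/2,
this violates the uncertainty relation.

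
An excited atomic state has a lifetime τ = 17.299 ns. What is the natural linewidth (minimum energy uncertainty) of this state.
19.025 neV

Using the energy-time uncertainty principle:
ΔEΔt ≥ ℏ/2

The lifetime τ represents the time uncertainty Δt.
The natural linewidth (minimum energy uncertainty) is:

ΔE = ℏ/(2τ)
ΔE = (1.055e-34 J·s) / (2 × 1.730e-08 s)
ΔE = 3.048e-27 J = 19.025 neV

This natural linewidth limits the precision of spectroscopic measurements.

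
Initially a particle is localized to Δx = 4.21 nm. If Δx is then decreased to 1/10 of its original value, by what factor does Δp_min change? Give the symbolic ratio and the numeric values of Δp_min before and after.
Original Δp_min = 1.252 × 10^-26 kg·m/s; new Δp'_min = 1.252 × 10^-25 kg·m/s; ratio Δp'_min/Δp_min = 10.

From the uncertainty principle ΔxΔp ≥ ℏ/2, the minimum momentum uncertainty is Δp_min = ℏ/(2Δx).

Original (Δx = 4.21 nm = 4.210e-09 m):
Δp_min = (1.055e-34 J·s)/(2 × 4.210e-09 m) = 1.252e-26 kg·m/s

When Δx → (1/10)Δx:
Δp'_min = ℏ/(2 × (1/10)Δx) = 10 × ℏ/(2Δx) = 10 × Δp_min
Δp'_min = 10 × 1.252e-26 kg·m/s = 1.252e-25 kg·m/s

Since Δp_min ∝ 1/Δx, when Δx is decreased to 1/10 of its original value, Δp_min increases to 10 times its original value.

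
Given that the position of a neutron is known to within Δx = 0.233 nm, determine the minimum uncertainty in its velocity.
135.112 m/s

Using the Heisenberg uncertainty principle and Δp = mΔv:
ΔxΔp ≥ ℏ/2
Δx(mΔv) ≥ ℏ/2

The minimum uncertainty in velocity is:
Δv_min = ℏ/(2mΔx)
Δv_min = (1.055e-34 J·s) / (2 × 1.675e-27 kg × 2.330e-10 m)
Δv_min = 1.351e+02 m/s = 135.112 m/s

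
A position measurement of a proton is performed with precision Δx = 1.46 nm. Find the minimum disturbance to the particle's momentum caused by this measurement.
3.612 × 10^-26 kg·m/s

The uncertainty principle implies that measuring position disturbs momentum:
ΔxΔp ≥ ℏ/2

When we measure position with precision Δx, we necessarily introduce a momentum uncertainty:
Δp ≥ ℏ/(2Δx)
Δp_min = (1.055e-34 J·s) / (2 × 1.460e-09 m)
Δp_min = 3.612e-26 kg·m/s

The more precisely we measure position, the greater the momentum disturbance.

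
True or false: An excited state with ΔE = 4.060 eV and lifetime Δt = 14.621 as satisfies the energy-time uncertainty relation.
No, it violates the uncertainty relation.

Calculate the product ΔEΔt:
ΔE = 4.060 eV = 6.505e-19 J
ΔEΔt = (6.505e-19 J) × (1.462e-17 s)
ΔEΔt = 9.511e-36 J·s

Compare to the minimum allowed value ℏ/2:
ℏ/2 = 5.273e-35 J·s

Since ΔEΔt = 9.511e-36 J·s < 5.273e-35 J·s = ℏ/2,
this violates the uncertainty relation.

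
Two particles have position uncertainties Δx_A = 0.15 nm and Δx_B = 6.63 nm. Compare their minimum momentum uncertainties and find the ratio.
Particle A has the larger minimum momentum uncertainty, by a factor of 44.20.

For each particle, the minimum momentum uncertainty is Δp_min = ℏ/(2Δx):

Particle A: Δp_A = ℏ/(2×1.500e-10 m) = 3.515e-25 kg·m/s
Particle B: Δp_B = ℏ/(2×6.630e-09 m) = 7.953e-27 kg·m/s

Ratio: Δp_A/Δp_B = 44.20

Since Δp_min ∝ 1/Δx, the particle with smaller position uncertainty (A) has larger momentum uncertainty.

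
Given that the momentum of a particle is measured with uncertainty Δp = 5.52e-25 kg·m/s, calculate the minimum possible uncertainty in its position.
95.523 pm

Using the Heisenberg uncertainty principle:
ΔxΔp ≥ ℏ/2

The minimum uncertainty in position is:
Δx_min = ℏ/(2Δp)
Δx_min = (1.055e-34 J·s) / (2 × 5.520e-25 kg·m/s)
Δx_min = 9.552e-11 m = 95.523 pm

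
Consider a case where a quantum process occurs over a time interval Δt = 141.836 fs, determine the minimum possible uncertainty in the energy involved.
2.320 meV

Using the energy-time uncertainty principle:
ΔEΔt ≥ ℏ/2

The minimum uncertainty in energy is:
ΔE_min = ℏ/(2Δt)
ΔE_min = (1.055e-34 J·s) / (2 × 1.418e-13 s)
ΔE_min = 3.718e-22 J = 2.320 meV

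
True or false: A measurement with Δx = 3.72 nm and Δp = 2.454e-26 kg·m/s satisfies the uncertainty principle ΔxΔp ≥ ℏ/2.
Yes, it satisfies the uncertainty principle.

Calculate the product ΔxΔp:
ΔxΔp = (3.720e-09 m) × (2.454e-26 kg·m/s)
ΔxΔp = 9.129e-35 J·s

Compare to the minimum allowed value ℏ/2:
ℏ/2 = 5.273e-35 J·s

Since ΔxΔp = 9.129e-35 J·s ≥ 5.273e-35 J·s = ℏ/2,
the measurement satisfies the uncertainty principle.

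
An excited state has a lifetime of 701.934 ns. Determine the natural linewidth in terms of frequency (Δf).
113.369 kHz

Using the energy-time uncertainty principle and E = hf:
ΔEΔt ≥ ℏ/2
hΔf·Δt ≥ ℏ/2

The minimum frequency uncertainty is:
Δf = ℏ/(2hτ) = 1/(4πτ)
Δf = 1/(4π × 7.019e-07 s)
Δf = 1.134e+05 Hz = 113.369 kHz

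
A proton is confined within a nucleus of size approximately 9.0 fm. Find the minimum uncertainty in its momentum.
5.859 × 10^-21 kg·m/s

Using the Heisenberg uncertainty principle:
ΔxΔp ≥ ℏ/2

With Δx ≈ L = 9.000e-15 m (the confinement size):
Δp_min = ℏ/(2Δx)
Δp_min = (1.055e-34 J·s) / (2 × 9.000e-15 m)
Δp_min = 5.859e-21 kg·m/s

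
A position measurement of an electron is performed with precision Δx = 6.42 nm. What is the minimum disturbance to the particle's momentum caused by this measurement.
8.213 × 10^-27 kg·m/s

The uncertainty principle implies that measuring position disturbs momentum:
ΔxΔp ≥ ℏ/2

When we measure position with precision Δx, we necessarily introduce a momentum uncertainty:
Δp ≥ ℏ/(2Δx)
Δp_min = (1.055e-34 J·s) / (2 × 6.420e-09 m)
Δp_min = 8.213e-27 kg·m/s

The more precisely we measure position, the greater the momentum disturbance.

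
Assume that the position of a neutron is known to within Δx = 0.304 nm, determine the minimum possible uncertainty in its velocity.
103.556 m/s

Using the Heisenberg uncertainty principle and Δp = mΔv:
ΔxΔp ≥ ℏ/2
Δx(mΔv) ≥ ℏ/2

The minimum uncertainty in velocity is:
Δv_min = ℏ/(2mΔx)
Δv_min = (1.055e-34 J·s) / (2 × 1.675e-27 kg × 3.040e-10 m)
Δv_min = 1.036e+02 m/s = 103.556 m/s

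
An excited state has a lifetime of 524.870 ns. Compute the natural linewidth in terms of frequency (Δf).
151.614 kHz

Using the energy-time uncertainty principle and E = hf:
ΔEΔt ≥ ℏ/2
hΔf·Δt ≥ ℏ/2

The minimum frequency uncertainty is:
Δf = ℏ/(2hτ) = 1/(4πτ)
Δf = 1/(4π × 5.249e-07 s)
Δf = 1.516e+05 Hz = 151.614 kHz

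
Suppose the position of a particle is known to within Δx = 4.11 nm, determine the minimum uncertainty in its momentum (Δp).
1.283 × 10^-26 kg·m/s

Using the Heisenberg uncertainty principle:
ΔxΔp ≥ ℏ/2

The minimum uncertainty in momentum is:
Δp_min = ℏ/(2Δx)
Δp_min = (1.055e-34 J·s) / (2 × 4.110e-09 m)
Δp_min = 1.283e-26 kg·m/s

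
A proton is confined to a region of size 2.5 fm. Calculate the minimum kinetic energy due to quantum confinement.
829.992 keV

Using the uncertainty principle:

1. Position uncertainty: Δx ≈ 2.500e-15 m
2. Minimum momentum uncertainty: Δp = ℏ/(2Δx) = 2.109e-20 kg·m/s
3. Minimum kinetic energy:
   KE = (Δp)²/(2m) = (2.109e-20)²/(2 × 1.673e-27 kg)
   KE = 1.330e-13 J = 829.992 keV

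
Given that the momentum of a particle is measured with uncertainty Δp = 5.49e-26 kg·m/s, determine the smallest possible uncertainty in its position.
960.448 pm

Using the Heisenberg uncertainty principle:
ΔxΔp ≥ ℏ/2

The minimum uncertainty in position is:
Δx_min = ℏ/(2Δp)
Δx_min = (1.055e-34 J·s) / (2 × 5.490e-26 kg·m/s)
Δx_min = 9.604e-10 m = 960.448 pm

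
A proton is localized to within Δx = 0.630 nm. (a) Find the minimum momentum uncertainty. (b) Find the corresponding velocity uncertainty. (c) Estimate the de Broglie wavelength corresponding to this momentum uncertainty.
(a) Δp_min = 8.370 × 10^-26 kg·m/s
(b) Δv_min = 50.039 m/s
(c) λ_dB = 7.917 nm

Step-by-step:

(a) From the uncertainty principle:
Δp_min = ℏ/(2Δx) = (1.055e-34 J·s)/(2 × 6.300e-10 m) = 8.370e-26 kg·m/s

(b) The velocity uncertainty:
Δv = Δp/m = (8.370e-26 kg·m/s)/(1.673e-27 kg) = 5.004e+01 m/s = 50.039 m/s

(c) The de Broglie wavelength for this momentum:
λ = h/p = (6.626e-34 J·s)/(8.370e-26 kg·m/s) = 7.917e-09 m = 7.917 nm

Note: The de Broglie wavelength is comparable to the localization size, as expected from wave-particle duality.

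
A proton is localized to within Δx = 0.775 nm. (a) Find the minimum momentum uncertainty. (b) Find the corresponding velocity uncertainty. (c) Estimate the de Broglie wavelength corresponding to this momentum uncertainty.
(a) Δp_min = 6.804 × 10^-26 kg·m/s
(b) Δv_min = 40.677 m/s
(c) λ_dB = 9.739 nm

Step-by-step:

(a) From the uncertainty principle:
Δp_min = ℏ/(2Δx) = (1.055e-34 J·s)/(2 × 7.750e-10 m) = 6.804e-26 kg·m/s

(b) The velocity uncertainty:
Δv = Δp/m = (6.804e-26 kg·m/s)/(1.673e-27 kg) = 4.068e+01 m/s = 40.677 m/s

(c) The de Broglie wavelength for this momentum:
λ = h/p = (6.626e-34 J·s)/(6.804e-26 kg·m/s) = 9.739e-09 m = 9.739 nm

Note: The de Broglie wavelength is comparable to the localization size, as expected from wave-particle duality.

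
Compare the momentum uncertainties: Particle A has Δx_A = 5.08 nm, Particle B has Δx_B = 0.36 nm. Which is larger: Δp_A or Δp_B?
Particle B has the larger minimum momentum uncertainty, by a factor of 14.11.

For each particle, the minimum momentum uncertainty is Δp_min = ℏ/(2Δx):

Particle A: Δp_A = ℏ/(2×5.080e-09 m) = 1.038e-26 kg·m/s
Particle B: Δp_B = ℏ/(2×3.600e-10 m) = 1.465e-25 kg·m/s

Ratio: Δp_B/Δp_A = 14.11

Since Δp_min ∝ 1/Δx, the particle with smaller position uncertainty (B) has larger momentum uncertainty.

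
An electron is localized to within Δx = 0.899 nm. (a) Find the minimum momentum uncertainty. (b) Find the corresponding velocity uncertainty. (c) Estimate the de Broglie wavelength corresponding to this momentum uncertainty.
(a) Δp_min = 5.865 × 10^-26 kg·m/s
(b) Δv_min = 64.387 km/s
(c) λ_dB = 11.297 nm

Step-by-step:

(a) From the uncertainty principle:
Δp_min = ℏ/(2Δx) = (1.055e-34 J·s)/(2 × 8.990e-10 m) = 5.865e-26 kg·m/s

(b) The velocity uncertainty:
Δv = Δp/m = (5.865e-26 kg·m/s)/(9.109e-31 kg) = 6.439e+04 m/s = 64.387 km/s

(c) The de Broglie wavelength for this momentum:
λ = h/p = (6.626e-34 J·s)/(5.865e-26 kg·m/s) = 1.130e-08 m = 11.297 nm

Note: The de Broglie wavelength is comparable to the localization size, as expected from wave-particle duality.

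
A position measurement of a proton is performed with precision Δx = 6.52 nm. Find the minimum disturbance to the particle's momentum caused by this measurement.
8.087 × 10^-27 kg·m/s

The uncertainty principle implies that measuring position disturbs momentum:
ΔxΔp ≥ ℏ/2

When we measure position with precision Δx, we necessarily introduce a momentum uncertainty:
Δp ≥ ℏ/(2Δx)
Δp_min = (1.055e-34 J·s) / (2 × 6.520e-09 m)
Δp_min = 8.087e-27 kg·m/s

The more precisely we measure position, the greater the momentum disturbance.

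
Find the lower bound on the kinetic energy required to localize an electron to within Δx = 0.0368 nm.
7.033 eV

Localizing a particle requires giving it sufficient momentum uncertainty:

1. From uncertainty principle: Δp ≥ ℏ/(2Δx)
   Δp_min = (1.055e-34 J·s) / (2 × 3.680e-11 m)
   Δp_min = 1.433e-24 kg·m/s

2. This momentum uncertainty corresponds to kinetic energy:
   KE ≈ (Δp)²/(2m) = (1.433e-24)²/(2 × 9.109e-31 kg)
   KE = 1.127e-18 J = 7.033 eV

Tighter localization requires more energy.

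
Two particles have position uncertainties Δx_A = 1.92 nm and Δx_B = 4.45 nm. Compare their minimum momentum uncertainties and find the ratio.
Particle A has the larger minimum momentum uncertainty, by a factor of 2.32.

For each particle, the minimum momentum uncertainty is Δp_min = ℏ/(2Δx):

Particle A: Δp_A = ℏ/(2×1.920e-09 m) = 2.746e-26 kg·m/s
Particle B: Δp_B = ℏ/(2×4.450e-09 m) = 1.185e-26 kg·m/s

Ratio: Δp_A/Δp_B = 2.32

Since Δp_min ∝ 1/Δx, the particle with smaller position uncertainty (A) has larger momentum uncertainty.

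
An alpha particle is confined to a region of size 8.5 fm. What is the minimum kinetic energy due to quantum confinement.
18.073 keV

Using the uncertainty principle:

1. Position uncertainty: Δx ≈ 8.500e-15 m
2. Minimum momentum uncertainty: Δp = ℏ/(2Δx) = 6.203e-21 kg·m/s
3. Minimum kinetic energy:
   KE = (Δp)²/(2m) = (6.203e-21)²/(2 × 6.645e-27 kg)
   KE = 2.896e-15 J = 18.073 keV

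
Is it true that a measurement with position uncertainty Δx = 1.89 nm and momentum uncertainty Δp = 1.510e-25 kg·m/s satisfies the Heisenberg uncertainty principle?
Yes, it satisfies the uncertainty principle.

Calculate the product ΔxΔp:
ΔxΔp = (1.890e-09 m) × (1.510e-25 kg·m/s)
ΔxΔp = 2.854e-34 J·s

Compare to the minimum allowed value ℏ/2:
ℏ/2 = 5.273e-35 J·s

Since ΔxΔp = 2.854e-34 J·s ≥ 5.273e-35 J·s = ℏ/2,
the measurement satisfies the uncertainty principle.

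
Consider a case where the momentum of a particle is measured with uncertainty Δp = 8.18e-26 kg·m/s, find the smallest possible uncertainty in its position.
644.604 pm

Using the Heisenberg uncertainty principle:
ΔxΔp ≥ ℏ/2

The minimum uncertainty in position is:
Δx_min = ℏ/(2Δp)
Δx_min = (1.055e-34 J·s) / (2 × 8.180e-26 kg·m/s)
Δx_min = 6.446e-10 m = 644.604 pm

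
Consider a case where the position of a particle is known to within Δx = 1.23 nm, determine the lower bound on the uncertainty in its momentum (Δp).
4.287 × 10^-26 kg·m/s

Using the Heisenberg uncertainty principle:
ΔxΔp ≥ ℏ/2

The minimum uncertainty in momentum is:
Δp_min = ℏ/(2Δx)
Δp_min = (1.055e-34 J·s) / (2 × 1.230e-09 m)
Δp_min = 4.287e-26 kg·m/s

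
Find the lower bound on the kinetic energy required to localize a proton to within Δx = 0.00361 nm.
398.052 meV

Localizing a particle requires giving it sufficient momentum uncertainty:

1. From uncertainty principle: Δp ≥ ℏ/(2Δx)
   Δp_min = (1.055e-34 J·s) / (2 × 3.610e-12 m)
   Δp_min = 1.461e-23 kg·m/s

2. This momentum uncertainty corresponds to kinetic energy:
   KE ≈ (Δp)²/(2m) = (1.461e-23)²/(2 × 1.673e-27 kg)
   KE = 6.377e-20 J = 398.052 meV

Tighter localization requires more energy.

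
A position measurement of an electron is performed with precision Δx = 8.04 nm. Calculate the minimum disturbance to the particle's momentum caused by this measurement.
6.558 × 10^-27 kg·m/s

The uncertainty principle implies that measuring position disturbs momentum:
ΔxΔp ≥ ℏ/2

When we measure position with precision Δx, we necessarily introduce a momentum uncertainty:
Δp ≥ ℏ/(2Δx)
Δp_min = (1.055e-34 J·s) / (2 × 8.040e-09 m)
Δp_min = 6.558e-27 kg·m/s

The more precisely we measure position, the greater the momentum disturbance.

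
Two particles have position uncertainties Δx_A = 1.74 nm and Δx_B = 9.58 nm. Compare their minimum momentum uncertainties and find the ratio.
Particle A has the larger minimum momentum uncertainty, by a factor of 5.51.

For each particle, the minimum momentum uncertainty is Δp_min = ℏ/(2Δx):

Particle A: Δp_A = ℏ/(2×1.740e-09 m) = 3.030e-26 kg·m/s
Particle B: Δp_B = ℏ/(2×9.580e-09 m) = 5.504e-27 kg·m/s

Ratio: Δp_A/Δp_B = 5.51

Since Δp_min ∝ 1/Δx, the particle with smaller position uncertainty (A) has larger momentum uncertainty.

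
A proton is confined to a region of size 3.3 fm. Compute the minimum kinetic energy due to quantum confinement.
476.350 keV

Using the uncertainty principle:

1. Position uncertainty: Δx ≈ 3.300e-15 m
2. Minimum momentum uncertainty: Δp = ℏ/(2Δx) = 1.598e-20 kg·m/s
3. Minimum kinetic energy:
   KE = (Δp)²/(2m) = (1.598e-20)²/(2 × 1.673e-27 kg)
   KE = 7.632e-14 J = 476.350 keV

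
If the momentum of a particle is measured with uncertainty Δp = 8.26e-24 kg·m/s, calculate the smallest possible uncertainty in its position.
6.384 pm

Using the Heisenberg uncertainty principle:
ΔxΔp ≥ ℏ/2

The minimum uncertainty in position is:
Δx_min = ℏ/(2Δp)
Δx_min = (1.055e-34 J·s) / (2 × 8.260e-24 kg·m/s)
Δx_min = 6.384e-12 m = 6.384 pm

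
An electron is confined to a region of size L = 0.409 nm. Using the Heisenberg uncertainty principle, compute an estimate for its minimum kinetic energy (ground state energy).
56.940 meV

Using the uncertainty principle to estimate ground state energy:

1. The position uncertainty is approximately the confinement size:
   Δx ≈ L = 4.090e-10 m

2. From ΔxΔp ≥ ℏ/2, the minimum momentum uncertainty is:
   Δp ≈ ℏ/(2L) = 1.289e-25 kg·m/s

3. The kinetic energy is approximately:
   KE ≈ (Δp)²/(2m) = (1.289e-25)²/(2 × 9.109e-31 kg)
   KE ≈ 9.123e-21 J = 56.940 meV

This is an order-of-magnitude estimate of the ground state energy.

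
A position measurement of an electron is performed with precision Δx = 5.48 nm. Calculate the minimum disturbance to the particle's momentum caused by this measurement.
9.622 × 10^-27 kg·m/s

The uncertainty principle implies that measuring position disturbs momentum:
ΔxΔp ≥ ℏ/2

When we measure position with precision Δx, we necessarily introduce a momentum uncertainty:
Δp ≥ ℏ/(2Δx)
Δp_min = (1.055e-34 J·s) / (2 × 5.480e-09 m)
Δp_min = 9.622e-27 kg·m/s

The more precisely we measure position, the greater the momentum disturbance.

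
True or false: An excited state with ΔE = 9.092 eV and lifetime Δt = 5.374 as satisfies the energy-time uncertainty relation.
No, it violates the uncertainty relation.

Calculate the product ΔEΔt:
ΔE = 9.092 eV = 1.457e-18 J
ΔEΔt = (1.457e-18 J) × (5.374e-18 s)
ΔEΔt = 7.828e-36 J·s

Compare to the minimum allowed value ℏ/2:
ℏ/2 = 5.273e-35 J·s

Since ΔEΔt = 7.828e-36 J·s < 5.273e-35 J·s = ℏ/2,
this violates the uncertainty relation.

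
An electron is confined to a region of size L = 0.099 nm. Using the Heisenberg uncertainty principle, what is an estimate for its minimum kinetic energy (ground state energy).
971.835 meV

Using the uncertainty principle to estimate ground state energy:

1. The position uncertainty is approximately the confinement size:
   Δx ≈ L = 9.900e-11 m

2. From ΔxΔp ≥ ℏ/2, the minimum momentum uncertainty is:
   Δp ≈ ℏ/(2L) = 5.326e-25 kg·m/s

3. The kinetic energy is approximately:
   KE ≈ (Δp)²/(2m) = (5.326e-25)²/(2 × 9.109e-31 kg)
   KE ≈ 1.557e-19 J = 971.835 meV

This is an order-of-magnitude estimate of the ground state energy.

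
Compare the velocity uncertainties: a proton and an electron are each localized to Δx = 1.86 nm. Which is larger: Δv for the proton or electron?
The electron has the larger minimum velocity uncertainty, by a ratio of 1836.2.

For both particles, Δp_min = ℏ/(2Δx) = 2.835e-26 kg·m/s (same for both).

The velocity uncertainty is Δv = Δp/m:
- proton: Δv = 2.835e-26 / 1.673e-27 = 1.695e+01 m/s = 16.949 m/s
- electron: Δv = 2.835e-26 / 9.109e-31 = 3.112e+04 m/s = 31.120 km/s

Ratio: 3.112e+04 / 1.695e+01 = 1836.2

The lighter particle has larger velocity uncertainty because Δv ∝ 1/m.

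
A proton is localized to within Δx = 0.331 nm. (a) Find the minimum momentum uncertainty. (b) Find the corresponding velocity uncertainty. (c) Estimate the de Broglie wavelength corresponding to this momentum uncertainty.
(a) Δp_min = 1.593 × 10^-25 kg·m/s
(b) Δv_min = 95.240 m/s
(c) λ_dB = 4.159 nm

Step-by-step:

(a) From the uncertainty principle:
Δp_min = ℏ/(2Δx) = (1.055e-34 J·s)/(2 × 3.310e-10 m) = 1.593e-25 kg·m/s

(b) The velocity uncertainty:
Δv = Δp/m = (1.593e-25 kg·m/s)/(1.673e-27 kg) = 9.524e+01 m/s = 95.240 m/s

(c) The de Broglie wavelength for this momentum:
λ = h/p = (6.626e-34 J·s)/(1.593e-25 kg·m/s) = 4.159e-09 m = 4.159 nm

Note: The de Broglie wavelength is comparable to the localization size, as expected from wave-particle duality.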